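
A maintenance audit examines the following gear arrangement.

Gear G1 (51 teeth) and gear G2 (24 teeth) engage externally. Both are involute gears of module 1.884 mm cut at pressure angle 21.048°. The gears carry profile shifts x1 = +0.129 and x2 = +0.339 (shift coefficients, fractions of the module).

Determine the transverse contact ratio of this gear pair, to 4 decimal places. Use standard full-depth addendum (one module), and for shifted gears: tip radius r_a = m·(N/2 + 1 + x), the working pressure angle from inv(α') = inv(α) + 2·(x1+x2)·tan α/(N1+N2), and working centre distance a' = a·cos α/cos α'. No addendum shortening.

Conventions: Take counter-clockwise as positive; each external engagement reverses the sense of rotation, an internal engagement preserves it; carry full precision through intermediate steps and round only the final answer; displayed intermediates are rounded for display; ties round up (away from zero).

topology: single-mesh involute geometry — m = 1.884, 51T/24T pair
base radii: r_b1 = 44.836632, r_b2 = 21.099591
tip radii: r_a1 = 50.169036, r_a2 = 25.130676
inv(α') = inv(21.048°) + 2·(+0.129+0.339)·tan α/(51+24) = 0.02227127  ⇒  α' = 22.74963°
a' = a·cos α / cos α' = 70.6500·cos 21.048°/cos 22.74963° = 71.498565
action lengths: √(r_a1²−r_b1²) = 22.507968, √(r_a2²−r_b2²) = 13.651305
base pitch p_b = π·m·cos α = 5.523860
CR = (22.507968 + 13.651305 − 71.498565·sin 22.74963°)/5.523860 = 1.540665
contact ratio ≈ 1.5407

1.5407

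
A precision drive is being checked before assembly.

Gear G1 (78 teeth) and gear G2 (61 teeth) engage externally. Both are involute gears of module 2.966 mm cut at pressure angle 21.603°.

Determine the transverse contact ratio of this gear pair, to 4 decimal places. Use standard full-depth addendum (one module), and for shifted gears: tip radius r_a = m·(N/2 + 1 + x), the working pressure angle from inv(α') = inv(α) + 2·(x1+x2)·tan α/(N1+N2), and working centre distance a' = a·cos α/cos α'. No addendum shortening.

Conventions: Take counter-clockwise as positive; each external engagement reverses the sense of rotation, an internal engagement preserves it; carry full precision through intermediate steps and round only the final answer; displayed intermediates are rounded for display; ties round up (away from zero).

1.7165

class = single-mesh tooth geometry [involute pair 78T × 61T, m = 2.966]
base radii: r_b1 = 107.548735, r_b2 = 84.108626
tip radii: r_a1 = 118.640000, r_a2 = 93.429000
no profile shift: α' = α, a' = a
action lengths: √(r_a1²−r_b1²) = 50.087115, √(r_a2²−r_b2²) = 40.678213
base pitch p_b = π·m·cos α = 8.663444
CR = (50.087115 + 40.678213 − 206.137000·sin 21.60300°)/8.663444 = 1.716546
contact ratio ≈ 1.7165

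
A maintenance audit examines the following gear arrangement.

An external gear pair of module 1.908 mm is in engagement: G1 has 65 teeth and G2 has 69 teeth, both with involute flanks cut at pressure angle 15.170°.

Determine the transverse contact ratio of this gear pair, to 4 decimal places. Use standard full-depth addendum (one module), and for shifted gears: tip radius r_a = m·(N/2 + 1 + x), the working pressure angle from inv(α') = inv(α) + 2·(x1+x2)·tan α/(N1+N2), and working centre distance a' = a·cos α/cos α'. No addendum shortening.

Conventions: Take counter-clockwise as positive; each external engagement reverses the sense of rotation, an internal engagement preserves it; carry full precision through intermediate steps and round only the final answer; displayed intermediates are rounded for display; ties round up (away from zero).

2.1560

single-mesh involute tooth geometry (65T engaging 69T at module 1.908)
base radii: r_b1 = 59.849177, r_b2 = 63.532204
tip radii: r_a1 = 63.918000, r_a2 = 67.734000
no profile shift: α' = α, a' = a
action lengths: √(r_a1²−r_b1²) = 22.440737, √(r_a2²−r_b2²) = 23.485183
base pitch p_b = π·m·cos α = 5.785284
CR = (22.440737 + 23.485183 − 127.836000·sin 15.17000°)/5.785284 = 2.156040
contact ratio ≈ 2.1560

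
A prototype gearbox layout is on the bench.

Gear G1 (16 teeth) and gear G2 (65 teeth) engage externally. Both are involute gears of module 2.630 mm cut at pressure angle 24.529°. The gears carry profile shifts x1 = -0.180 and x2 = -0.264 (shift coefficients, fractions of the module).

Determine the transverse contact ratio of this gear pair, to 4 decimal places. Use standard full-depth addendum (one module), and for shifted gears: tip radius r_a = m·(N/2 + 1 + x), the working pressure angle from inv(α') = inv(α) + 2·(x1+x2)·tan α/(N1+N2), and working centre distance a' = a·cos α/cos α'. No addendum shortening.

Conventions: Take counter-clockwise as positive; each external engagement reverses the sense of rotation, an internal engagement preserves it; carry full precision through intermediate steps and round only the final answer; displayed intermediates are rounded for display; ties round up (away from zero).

1.5677

single-mesh involute tooth geometry (16T engaging 65T at module 2.630)
base radii: r_b1 = 19.141166, r_b2 = 77.760989
tip radii: r_a1 = 23.196600, r_a2 = 87.410680
inv(α') = inv(24.529°) + 2·(-0.180-0.264)·tan α/(16+65) = 0.02322304  ⇒  α' = 23.05517°
a' = a·cos α / cos α' = 106.5150·cos 24.529°/cos 23.05517° = 105.313753
action lengths: √(r_a1²−r_b1²) = 13.103358, √(r_a2²−r_b2²) = 39.923121
base pitch p_b = π·m·cos α = 7.516719
CR = (13.103358 + 39.923121 − 105.313753·sin 23.05517°)/7.516719 = 1.567678
contact ratio ≈ 1.5677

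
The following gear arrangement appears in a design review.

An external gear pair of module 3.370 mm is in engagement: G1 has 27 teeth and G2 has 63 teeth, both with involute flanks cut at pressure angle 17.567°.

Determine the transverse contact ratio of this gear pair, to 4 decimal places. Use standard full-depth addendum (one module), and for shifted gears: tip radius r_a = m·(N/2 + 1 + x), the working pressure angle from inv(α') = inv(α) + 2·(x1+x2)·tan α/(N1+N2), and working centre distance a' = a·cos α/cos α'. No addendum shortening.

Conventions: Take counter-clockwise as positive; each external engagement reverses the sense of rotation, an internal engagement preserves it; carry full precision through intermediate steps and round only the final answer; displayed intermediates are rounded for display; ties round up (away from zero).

1.8437

recognized (one external pair, fixed centres): single-mesh tooth geometry, m = 3.370, N1 = 27, N2 = 63
base radii: r_b1 = 43.373325, r_b2 = 101.204426
tip radii: r_a1 = 48.865000, r_a2 = 109.525000
no profile shift: α' = α, a' = a
action lengths: √(r_a1²−r_b1²) = 22.506507, √(r_a2²−r_b2²) = 41.873498
base pitch p_b = π·m·cos α = 10.093431
CR = (22.506507 + 41.873498 − 151.650000·sin 17.56700°)/10.093431 = 1.843662
contact ratio ≈ 1.8437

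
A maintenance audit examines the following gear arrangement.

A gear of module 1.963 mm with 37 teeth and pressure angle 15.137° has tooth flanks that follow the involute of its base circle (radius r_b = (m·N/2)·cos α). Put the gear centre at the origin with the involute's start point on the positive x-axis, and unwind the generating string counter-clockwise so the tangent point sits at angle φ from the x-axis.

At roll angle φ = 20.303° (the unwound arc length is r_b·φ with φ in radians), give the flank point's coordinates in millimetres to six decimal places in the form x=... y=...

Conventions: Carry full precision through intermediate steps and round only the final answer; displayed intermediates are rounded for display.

single-mesh involute tooth geometry (37T wheel at module 1.963)
pitch radius r_p = m·N/2 = 1.963·37/2 = 36.315500
base radius r_b = r_p·cos α = 36.315500·cos 15.137° = 35.055505
roll angle φ = 20.303° = 0.35435420 rad
x = r_b·(cos φ + φ·sin φ) = 37.187801
y = r_b·(sin φ − φ·cos φ) = 0.513434

x=37.187801 y=0.513434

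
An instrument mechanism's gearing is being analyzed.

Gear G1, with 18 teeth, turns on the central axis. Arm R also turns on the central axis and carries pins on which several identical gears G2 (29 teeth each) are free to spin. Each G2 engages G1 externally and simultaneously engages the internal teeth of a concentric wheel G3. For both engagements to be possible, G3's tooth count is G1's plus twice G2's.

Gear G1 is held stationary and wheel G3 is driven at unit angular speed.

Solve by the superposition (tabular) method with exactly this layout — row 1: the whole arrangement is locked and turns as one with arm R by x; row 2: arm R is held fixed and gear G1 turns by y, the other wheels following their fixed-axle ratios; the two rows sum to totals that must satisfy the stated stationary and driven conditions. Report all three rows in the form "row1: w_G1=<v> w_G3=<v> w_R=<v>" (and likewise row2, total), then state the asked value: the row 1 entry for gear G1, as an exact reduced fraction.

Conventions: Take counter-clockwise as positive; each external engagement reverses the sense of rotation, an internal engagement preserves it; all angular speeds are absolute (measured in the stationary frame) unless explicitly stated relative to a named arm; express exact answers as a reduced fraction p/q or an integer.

class = planetary set [G3 = 18+2·29 = 76; Willis about the carrier]
row 1 — lock + rotate with arm: ω_sun = ω_ring = ω_arm = x
row 2: sun turns y, ring = −(18/76)·y, arm 0
boundary: total ω_sun = x + y = 0 and total ω_ring = x − (18/76)·y = 1  ⇒  y = -38/47, x = 38/47
row 2 ring = −(18/76)·(-38/47) = 9/47
totals (row 1 + row 2): sun 38/47 + (-38/47) = 0, ring 38/47 + 9/47 = 1, arm 38/47 + 0 = 38/47
asked cell (row1, sun) = 38/47

row1: w_G1=38/47 w_G3=38/47 w_R=38/47
row2: w_G1=-38/47 w_G3=9/47 w_R=0
total: w_G1=0 w_G3=1 w_R=38/47
asked value: 38/47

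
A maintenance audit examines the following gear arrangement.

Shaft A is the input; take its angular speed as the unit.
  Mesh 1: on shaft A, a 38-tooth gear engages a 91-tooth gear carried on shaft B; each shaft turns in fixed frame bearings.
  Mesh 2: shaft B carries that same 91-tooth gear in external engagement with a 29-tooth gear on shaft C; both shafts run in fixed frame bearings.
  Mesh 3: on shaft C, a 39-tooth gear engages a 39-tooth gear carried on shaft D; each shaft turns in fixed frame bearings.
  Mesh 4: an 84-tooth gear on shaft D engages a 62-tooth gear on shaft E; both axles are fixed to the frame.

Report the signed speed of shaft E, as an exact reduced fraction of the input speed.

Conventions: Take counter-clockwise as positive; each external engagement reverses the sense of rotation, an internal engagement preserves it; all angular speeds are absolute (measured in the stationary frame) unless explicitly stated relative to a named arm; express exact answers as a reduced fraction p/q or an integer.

1596/899

4-mesh fixed-axis compound train (all bearings frame-fixed)
mesh 1 [38T→91T]: |ω|/ω_in = 1×38/91 = 38/91, sense flips to −
mesh 2 [91T→29T]: |ω|/ω_in = (38/91)×91/29 = 38/29, sense flips to +
mesh 3 [39T→39T]: |ω|/ω_in = (38/29)×39/39 = 38/29, sense flips to −
mesh 4 [84T→62T]: |ω|/ω_in = (38/29)×84/62 = 1596/899, sense flips to +
signed output speed (× input speed) = 1596/899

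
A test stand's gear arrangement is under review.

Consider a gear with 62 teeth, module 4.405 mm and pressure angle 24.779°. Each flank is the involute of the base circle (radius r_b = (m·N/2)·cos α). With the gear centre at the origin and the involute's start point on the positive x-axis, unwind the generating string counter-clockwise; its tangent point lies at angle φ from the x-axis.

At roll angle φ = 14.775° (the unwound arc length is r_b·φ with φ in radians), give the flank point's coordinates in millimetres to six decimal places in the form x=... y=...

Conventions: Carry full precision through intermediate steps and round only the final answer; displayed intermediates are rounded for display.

class = single-mesh tooth geometry [base-circle involute, m = 4.405, 62T]
pitch radius r_p = m·N/2 = 4.405·62/2 = 136.555000
base radius r_b = r_p·cos α = 136.555000·cos 24.779° = 123.982539
roll angle φ = 14.775° = 0.25787240 rad
x = r_b·(cos φ + φ·sin φ) = 128.036566
y = r_b·(sin φ − φ·cos φ) = 0.703985

x=128.036566 y=0.703985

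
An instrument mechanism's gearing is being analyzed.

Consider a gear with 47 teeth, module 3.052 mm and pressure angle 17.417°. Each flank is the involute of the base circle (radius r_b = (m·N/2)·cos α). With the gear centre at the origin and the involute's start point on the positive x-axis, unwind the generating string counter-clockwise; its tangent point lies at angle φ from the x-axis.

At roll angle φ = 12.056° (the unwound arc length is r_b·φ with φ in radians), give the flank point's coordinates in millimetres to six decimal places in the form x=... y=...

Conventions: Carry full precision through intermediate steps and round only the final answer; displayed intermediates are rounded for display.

single-mesh involute tooth geometry (47T wheel at module 3.052)
pitch radius r_p = m·N/2 = 3.052·47/2 = 71.722000
base radius r_b = r_p·cos α = 71.722000·cos 17.417° = 68.433658
roll angle φ = 12.056° = 0.21041689 rad
x = r_b·(cos φ + φ·sin φ) = 69.931890
y = r_b·(sin φ − φ·cos φ) = 0.211576

x=69.931890 y=0.211576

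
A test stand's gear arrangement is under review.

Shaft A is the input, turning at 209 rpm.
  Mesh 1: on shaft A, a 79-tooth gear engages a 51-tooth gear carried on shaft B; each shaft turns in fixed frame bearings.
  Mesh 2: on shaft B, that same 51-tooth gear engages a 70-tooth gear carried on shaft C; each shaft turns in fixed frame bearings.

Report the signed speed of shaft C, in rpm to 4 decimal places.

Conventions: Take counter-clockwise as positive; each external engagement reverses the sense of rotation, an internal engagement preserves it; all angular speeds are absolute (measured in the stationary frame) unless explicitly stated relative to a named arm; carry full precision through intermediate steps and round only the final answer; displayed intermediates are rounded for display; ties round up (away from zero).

recognized (3 fixed axles, 2 meshes): fixed-axis compound train
mesh 1 [79T→51T]: ω = 209.0000×79/51 = 323.7451 rpm, sense flips to −
mesh 2 [51T→70T]: ω = 323.7451×51/70 = 235.8714 rpm, sense flips to +
signed output speed = +235.8714 rpm

+235.8714 rpm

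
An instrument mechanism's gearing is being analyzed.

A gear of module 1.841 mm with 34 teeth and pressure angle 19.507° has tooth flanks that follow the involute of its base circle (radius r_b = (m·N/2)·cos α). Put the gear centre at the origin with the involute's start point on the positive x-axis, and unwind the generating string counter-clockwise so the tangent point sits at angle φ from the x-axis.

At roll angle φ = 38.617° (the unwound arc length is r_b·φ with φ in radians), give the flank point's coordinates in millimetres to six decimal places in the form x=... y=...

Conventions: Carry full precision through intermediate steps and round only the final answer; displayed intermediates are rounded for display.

x=35.459176 y=2.876196

class = single-mesh tooth geometry [base-circle involute, m = 1.841, 34T]
pitch radius r_p = m·N/2 = 1.841·34/2 = 31.297000
base radius r_b = r_p·cos α = 31.297000·cos 19.507° = 29.500574
roll angle φ = 38.617° = 0.67399380 rad
x = r_b·(cos φ + φ·sin φ) = 35.459176
y = r_b·(sin φ − φ·cos φ) = 2.876196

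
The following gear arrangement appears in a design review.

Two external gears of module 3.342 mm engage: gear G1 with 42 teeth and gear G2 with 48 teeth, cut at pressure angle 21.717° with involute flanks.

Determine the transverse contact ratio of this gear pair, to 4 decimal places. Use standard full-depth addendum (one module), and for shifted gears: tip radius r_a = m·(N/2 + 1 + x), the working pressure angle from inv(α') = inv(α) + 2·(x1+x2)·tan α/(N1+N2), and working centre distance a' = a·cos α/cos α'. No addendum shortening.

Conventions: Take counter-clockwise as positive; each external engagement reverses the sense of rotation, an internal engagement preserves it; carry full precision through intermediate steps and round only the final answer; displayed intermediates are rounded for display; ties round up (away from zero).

1.6529

topology: single-mesh involute geometry — m = 3.342, 42T/48T pair
base radii: r_b1 = 65.200680, r_b2 = 74.515063
tip radii: r_a1 = 73.524000, r_a2 = 83.550000
no profile shift: α' = α, a' = a
action lengths: √(r_a1²−r_b1²) = 33.980140, √(r_a2²−r_b2²) = 37.790315
base pitch p_b = π·m·cos α = 9.753999
CR = (33.980140 + 37.790315 − 150.390000·sin 21.71700°)/9.753999 = 1.652941
contact ratio ≈ 1.6529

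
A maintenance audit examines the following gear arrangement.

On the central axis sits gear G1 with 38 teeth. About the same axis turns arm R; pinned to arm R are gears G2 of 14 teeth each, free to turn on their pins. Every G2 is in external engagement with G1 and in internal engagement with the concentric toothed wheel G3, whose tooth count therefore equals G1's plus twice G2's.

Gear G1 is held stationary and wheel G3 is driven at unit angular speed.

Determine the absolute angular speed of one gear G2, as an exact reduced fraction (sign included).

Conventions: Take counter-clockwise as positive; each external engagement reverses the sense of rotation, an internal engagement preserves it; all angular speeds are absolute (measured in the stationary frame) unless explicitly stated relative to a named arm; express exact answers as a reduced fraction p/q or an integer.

topology: planetary set — G1 38T / G2 14T / G3 66T, arm = carrier (Willis)
ring teeth: 38 + 2·14 = 66
38(ω_sun−ω_arm) = −66(ω_ring−ω_arm),  ω_sun = 0, ω_ring = 1
38(0−ω_arm) = −66(1−ω_arm)  ⇒  104·ω_arm = 66  ⇒  ω_arm = 33/52
sun–planet mesh: 38·(0−33/52) = −14·(ω_p−ω_arm)  ⇒  ω_p−ω_arm = 627/364
ω_p = 33/52 + 627/364 = 33/14
exact speed ratio = 33/14

33/14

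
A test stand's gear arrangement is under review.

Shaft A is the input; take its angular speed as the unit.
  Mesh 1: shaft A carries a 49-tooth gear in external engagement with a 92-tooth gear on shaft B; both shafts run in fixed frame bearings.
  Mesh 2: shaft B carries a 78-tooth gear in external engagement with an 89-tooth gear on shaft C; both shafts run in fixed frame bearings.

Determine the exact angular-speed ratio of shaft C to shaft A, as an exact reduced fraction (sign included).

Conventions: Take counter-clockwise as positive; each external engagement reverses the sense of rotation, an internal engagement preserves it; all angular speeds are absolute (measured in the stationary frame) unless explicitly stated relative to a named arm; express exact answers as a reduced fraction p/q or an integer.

class = fixed-axis compound train [2 meshes; 2 ratios multiply, 2 sense flips]
mesh 1 [49T→92T]: running ratio 49/92, sense −
mesh 2 [78T→89T]: running ratio 1911/4094, sense +
ω_out/ω_in = 1911/4094

1911/4094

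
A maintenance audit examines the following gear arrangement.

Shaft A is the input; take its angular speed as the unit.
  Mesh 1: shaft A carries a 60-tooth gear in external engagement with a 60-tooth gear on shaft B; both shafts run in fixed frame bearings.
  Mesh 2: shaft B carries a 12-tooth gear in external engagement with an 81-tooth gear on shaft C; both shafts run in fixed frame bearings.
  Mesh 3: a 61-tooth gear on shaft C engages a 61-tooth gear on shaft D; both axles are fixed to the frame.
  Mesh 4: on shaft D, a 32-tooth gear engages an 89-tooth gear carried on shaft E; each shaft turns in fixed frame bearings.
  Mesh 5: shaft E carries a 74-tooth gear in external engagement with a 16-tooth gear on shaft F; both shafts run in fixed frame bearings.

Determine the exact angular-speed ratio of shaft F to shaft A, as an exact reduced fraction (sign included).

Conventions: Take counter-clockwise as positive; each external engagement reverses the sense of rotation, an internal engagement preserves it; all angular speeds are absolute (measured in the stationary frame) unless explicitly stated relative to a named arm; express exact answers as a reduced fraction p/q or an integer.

class = fixed-axis compound train [5 meshes; 5 ratios multiply, 5 sense flips]
mesh 1 [60T→60T]: running ratio 1, sense −
mesh 2 [12T→81T]: running ratio 4/27, sense +
mesh 3 [61T→61T]: running ratio 4/27, sense −
mesh 4 [32T→89T]: running ratio 128/2403, sense +
mesh 5 [74T→16T]: running ratio 592/2403, sense −
ω_out/ω_in = -592/2403

-592/2403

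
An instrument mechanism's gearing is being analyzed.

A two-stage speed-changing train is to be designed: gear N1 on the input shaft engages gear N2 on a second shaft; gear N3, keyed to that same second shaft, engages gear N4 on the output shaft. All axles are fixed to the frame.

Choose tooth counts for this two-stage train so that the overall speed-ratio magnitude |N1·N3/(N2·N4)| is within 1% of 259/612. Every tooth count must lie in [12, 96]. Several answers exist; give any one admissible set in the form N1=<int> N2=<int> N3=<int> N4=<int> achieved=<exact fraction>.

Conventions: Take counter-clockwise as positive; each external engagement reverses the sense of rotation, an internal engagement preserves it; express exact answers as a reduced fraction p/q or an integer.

design class (target 259/612): fixed-axis compound train
target = 259/612 in lowest terms: an exact hit needs N1·N3 = k·259 and N2·N4 = k·612 for one integer k, every count in [12, 96]; additionally prefer no 1:1 stage (N1 ≠ N2, N3 ≠ N4)
k = 1: no 1:1-free in-range split of k·259 and k·612 into factor pairs; take k = 2
k = 2: N1·N3 = 518 = 14·37, N2·N4 = 1224 = 17·72
achieved = 14·37/(17·72) = 259/612; |achieved − target| = 0 ≤ 259/61200 ✓

N1=14 N2=17 N3=37 N4=72 achieved=259/612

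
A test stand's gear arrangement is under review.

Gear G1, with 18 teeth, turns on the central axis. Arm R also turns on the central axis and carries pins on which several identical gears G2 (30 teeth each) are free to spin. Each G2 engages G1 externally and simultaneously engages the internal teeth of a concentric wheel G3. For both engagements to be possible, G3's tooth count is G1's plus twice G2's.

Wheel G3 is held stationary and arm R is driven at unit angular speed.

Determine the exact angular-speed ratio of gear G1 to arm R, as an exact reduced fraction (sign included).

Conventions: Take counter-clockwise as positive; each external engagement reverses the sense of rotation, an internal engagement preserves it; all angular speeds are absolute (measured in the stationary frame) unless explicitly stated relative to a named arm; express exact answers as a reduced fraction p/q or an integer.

16/3

recognized (axles ride arm R): planetary set, 18/30/78 teeth
ring teeth: 18 + 2·30 = 78
18(ω_sun−ω_arm) = −78(ω_ring−ω_arm),  ω_ring = 0, ω_arm = 1
ω_sun = 1 − (78/18)(0−1) = 16/3
ω_out/ω_in = 16/3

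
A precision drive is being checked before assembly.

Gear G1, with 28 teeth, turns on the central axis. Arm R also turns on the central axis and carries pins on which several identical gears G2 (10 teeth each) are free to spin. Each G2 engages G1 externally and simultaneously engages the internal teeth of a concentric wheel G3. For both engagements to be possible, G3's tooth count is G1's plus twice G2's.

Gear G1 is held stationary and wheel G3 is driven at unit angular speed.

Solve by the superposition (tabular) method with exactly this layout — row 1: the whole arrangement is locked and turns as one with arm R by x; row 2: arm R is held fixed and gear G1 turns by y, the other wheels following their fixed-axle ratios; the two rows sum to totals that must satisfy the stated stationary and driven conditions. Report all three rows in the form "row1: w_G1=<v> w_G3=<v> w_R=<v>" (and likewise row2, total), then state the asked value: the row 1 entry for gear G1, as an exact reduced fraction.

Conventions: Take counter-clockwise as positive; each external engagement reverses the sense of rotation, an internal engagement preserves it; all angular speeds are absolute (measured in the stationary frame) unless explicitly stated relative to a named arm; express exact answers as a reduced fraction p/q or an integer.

topology: planetary set — G1 28T / G2 10T / G3 48T, arm = carrier (Willis)
row 1 (train locked, turned with arm): all members turn x
row 2 (arm held, sun turns y): ω_ring = −(28/48)·y, ω_arm = 0
boundary: total ω_sun = x + y = 0 and total ω_ring = x − (28/48)·y = 1  ⇒  y = -12/19, x = 12/19
row 2 ring = −(28/48)·(-12/19) = 7/19
totals (row 1 + row 2): sun 12/19 + (-12/19) = 0, ring 12/19 + 7/19 = 1, arm 12/19 + 0 = 12/19
asked cell (row1, sun) = 12/19

row1: w_G1=12/19 w_G3=12/19 w_R=12/19
row2: w_G1=-12/19 w_G3=7/19 w_R=0
total: w_G1=0 w_G3=1 w_R=12/19
asked value: 12/19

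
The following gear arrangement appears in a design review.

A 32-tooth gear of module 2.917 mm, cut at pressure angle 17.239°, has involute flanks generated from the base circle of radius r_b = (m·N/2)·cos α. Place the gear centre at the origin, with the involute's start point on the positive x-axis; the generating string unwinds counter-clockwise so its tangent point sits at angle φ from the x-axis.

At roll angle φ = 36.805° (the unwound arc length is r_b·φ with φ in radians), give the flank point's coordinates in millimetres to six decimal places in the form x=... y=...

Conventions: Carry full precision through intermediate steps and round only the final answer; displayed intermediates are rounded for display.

topology: single-mesh involute geometry — m = 2.917, N = 32
pitch radius r_p = m·N/2 = 2.917·32/2 = 46.672000
base radius r_b = r_p·cos α = 46.672000·cos 17.239° = 44.575347
roll angle φ = 36.805° = 0.64236843 rad
x = r_b·(cos φ + φ·sin φ) = 52.844869
y = r_b·(sin φ − φ·cos φ) = 3.778318

x=52.844869 y=3.778318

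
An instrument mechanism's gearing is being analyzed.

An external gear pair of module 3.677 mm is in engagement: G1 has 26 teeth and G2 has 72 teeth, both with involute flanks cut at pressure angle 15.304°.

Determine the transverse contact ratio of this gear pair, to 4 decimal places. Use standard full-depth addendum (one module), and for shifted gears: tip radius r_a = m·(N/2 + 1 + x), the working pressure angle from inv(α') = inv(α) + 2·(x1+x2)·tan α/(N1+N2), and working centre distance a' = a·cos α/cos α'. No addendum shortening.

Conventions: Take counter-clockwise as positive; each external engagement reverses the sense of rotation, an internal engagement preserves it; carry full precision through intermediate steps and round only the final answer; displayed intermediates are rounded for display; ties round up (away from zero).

2.0039

single-mesh involute tooth geometry (26T engaging 72T at module 3.677)
base radii: r_b1 = 46.105928, r_b2 = 127.677956
tip radii: r_a1 = 51.478000, r_a2 = 136.049000
no profile shift: α' = α, a' = a
action lengths: √(r_a1²−r_b1²) = 22.896022, √(r_a2²−r_b2²) = 46.985849
base pitch p_b = π·m·cos α = 11.142004
CR = (22.896022 + 46.985849 − 180.173000·sin 15.30400°)/11.142004 = 2.003853
contact ratio ≈ 2.0039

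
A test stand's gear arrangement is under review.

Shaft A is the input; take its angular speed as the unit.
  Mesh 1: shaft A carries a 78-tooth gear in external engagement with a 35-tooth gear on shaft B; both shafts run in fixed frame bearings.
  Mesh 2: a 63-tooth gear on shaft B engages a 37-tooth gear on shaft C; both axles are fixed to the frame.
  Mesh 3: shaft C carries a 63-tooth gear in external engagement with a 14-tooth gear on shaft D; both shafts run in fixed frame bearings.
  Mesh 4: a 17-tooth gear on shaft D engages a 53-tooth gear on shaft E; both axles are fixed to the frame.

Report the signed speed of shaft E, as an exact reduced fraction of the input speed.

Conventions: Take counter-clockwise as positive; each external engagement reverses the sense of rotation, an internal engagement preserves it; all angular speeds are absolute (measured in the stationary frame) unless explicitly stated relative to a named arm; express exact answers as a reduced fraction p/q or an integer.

53703/9805

4-mesh fixed-axis compound train (all bearings frame-fixed)
mesh 1 [78T→35T]: |ω|/ω_in = 1×78/35 = 78/35, sense flips to −
mesh 2 [63T→37T]: |ω|/ω_in = (78/35)×63/37 = 702/185, sense flips to +
mesh 3 [63T→14T]: |ω|/ω_in = (702/185)×63/14 = 3159/185, sense flips to −
mesh 4 [17T→53T]: |ω|/ω_in = (3159/185)×17/53 = 53703/9805, sense flips to +
signed output speed (× input speed) = 53703/9805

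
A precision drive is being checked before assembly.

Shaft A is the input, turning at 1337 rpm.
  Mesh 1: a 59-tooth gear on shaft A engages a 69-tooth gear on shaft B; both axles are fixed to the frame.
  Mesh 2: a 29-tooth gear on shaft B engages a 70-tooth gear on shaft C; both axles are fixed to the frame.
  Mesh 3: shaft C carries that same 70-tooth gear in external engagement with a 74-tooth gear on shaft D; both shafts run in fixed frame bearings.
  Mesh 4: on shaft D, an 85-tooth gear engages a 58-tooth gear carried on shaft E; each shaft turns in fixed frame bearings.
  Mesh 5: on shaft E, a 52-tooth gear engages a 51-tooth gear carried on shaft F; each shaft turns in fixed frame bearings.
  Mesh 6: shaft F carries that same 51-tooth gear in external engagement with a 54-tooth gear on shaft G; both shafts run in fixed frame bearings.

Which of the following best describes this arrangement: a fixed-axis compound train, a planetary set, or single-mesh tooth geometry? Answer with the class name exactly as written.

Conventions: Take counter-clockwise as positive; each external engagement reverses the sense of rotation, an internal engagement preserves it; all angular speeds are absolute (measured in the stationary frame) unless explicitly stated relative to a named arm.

fixed-axis compound train

topology: fixed-axis compound train — 6 meshes, A→G
classification: fixed-axis compound train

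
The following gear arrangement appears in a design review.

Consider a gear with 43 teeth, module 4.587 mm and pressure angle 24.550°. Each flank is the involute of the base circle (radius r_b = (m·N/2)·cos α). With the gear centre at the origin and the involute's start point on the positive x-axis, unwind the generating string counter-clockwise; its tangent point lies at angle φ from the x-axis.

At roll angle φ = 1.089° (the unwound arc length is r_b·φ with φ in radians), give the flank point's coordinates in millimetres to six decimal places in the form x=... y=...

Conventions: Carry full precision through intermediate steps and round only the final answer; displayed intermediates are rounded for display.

class = single-mesh tooth geometry [base-circle involute, m = 4.587, 43T]
pitch radius r_p = m·N/2 = 4.587·43/2 = 98.620500
base radius r_b = r_p·cos α = 98.620500·cos 24.550° = 89.705112
roll angle φ = 1.089° = 0.01900664 rad
x = r_b·(cos φ + φ·sin φ) = 89.721313
y = r_b·(sin φ − φ·cos φ) = 0.000205

x=89.721313 y=0.000205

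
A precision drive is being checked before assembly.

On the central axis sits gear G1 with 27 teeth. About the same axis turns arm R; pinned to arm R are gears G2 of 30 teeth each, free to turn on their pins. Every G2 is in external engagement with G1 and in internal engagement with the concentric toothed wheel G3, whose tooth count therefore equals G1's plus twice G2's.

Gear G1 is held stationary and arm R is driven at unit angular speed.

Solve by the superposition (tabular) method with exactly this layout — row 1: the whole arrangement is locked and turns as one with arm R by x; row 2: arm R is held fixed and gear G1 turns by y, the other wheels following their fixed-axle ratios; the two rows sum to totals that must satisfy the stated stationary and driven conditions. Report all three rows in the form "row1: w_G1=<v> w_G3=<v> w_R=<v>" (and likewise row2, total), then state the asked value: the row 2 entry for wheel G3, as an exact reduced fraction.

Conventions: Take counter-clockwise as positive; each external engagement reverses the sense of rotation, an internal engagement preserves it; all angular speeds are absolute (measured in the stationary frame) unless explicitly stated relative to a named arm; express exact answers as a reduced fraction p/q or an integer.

recognized (axles ride arm R): planetary set, 27/30/87 teeth
row 1 (train locked, turned with arm): all members turn x
row 2 — arm fixed, fixed-axis ratios: sun y, ring −(27/87)·y, arm 0
boundary: total ω_sun = x + y = 0 and total ω_arm = x = 1  ⇒  y = -1, x = 1
row 2 ring = −(27/87)·(-1) = 9/29
totals (row 1 + row 2): sun 1 + (-1) = 0, ring 1 + 9/29 = 38/29, arm 1 + 0 = 1
asked cell (row2, ring) = 9/29

row1: w_G1=1 w_G3=1 w_R=1
row2: w_G1=-1 w_G3=9/29 w_R=0
total: w_G1=0 w_G3=38/29 w_R=1
asked value: 9/29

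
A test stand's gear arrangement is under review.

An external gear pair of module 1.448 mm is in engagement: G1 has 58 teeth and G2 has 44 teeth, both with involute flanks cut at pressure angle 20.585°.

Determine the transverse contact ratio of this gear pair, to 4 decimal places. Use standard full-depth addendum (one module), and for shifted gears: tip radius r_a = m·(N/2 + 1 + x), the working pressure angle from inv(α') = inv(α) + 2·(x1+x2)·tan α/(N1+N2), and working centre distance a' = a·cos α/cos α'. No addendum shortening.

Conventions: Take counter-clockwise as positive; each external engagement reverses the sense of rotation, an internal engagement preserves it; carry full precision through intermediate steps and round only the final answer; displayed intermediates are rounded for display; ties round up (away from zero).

1.7249

single-mesh involute tooth geometry (58T engaging 44T at module 1.448)
base radii: r_b1 = 39.310879, r_b2 = 29.822046
tip radii: r_a1 = 43.440000, r_a2 = 33.304000
no profile shift: α' = α, a' = a
action lengths: √(r_a1²−r_b1²) = 18.484816, √(r_a2²−r_b2²) = 14.825721
base pitch p_b = π·m·cos α = 4.258578
CR = (18.484816 + 14.825721 − 73.848000·sin 20.58500°)/4.258578 = 1.724950
contact ratio ≈ 1.7249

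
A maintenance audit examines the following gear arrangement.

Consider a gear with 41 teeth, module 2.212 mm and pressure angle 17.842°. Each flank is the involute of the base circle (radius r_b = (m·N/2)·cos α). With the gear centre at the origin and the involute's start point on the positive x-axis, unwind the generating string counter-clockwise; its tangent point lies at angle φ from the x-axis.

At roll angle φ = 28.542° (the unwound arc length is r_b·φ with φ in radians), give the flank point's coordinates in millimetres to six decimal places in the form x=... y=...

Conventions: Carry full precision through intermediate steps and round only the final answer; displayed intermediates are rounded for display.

recognized (one wheel, involute flank): single-mesh tooth geometry, m = 2.212, N = 41
pitch radius r_p = m·N/2 = 2.212·41/2 = 45.346000
base radius r_b = r_p·cos α = 45.346000·cos 17.842° = 43.165086
roll angle φ = 28.542° = 0.49815188 rad
x = r_b·(cos φ + φ·sin φ) = 48.193192
y = r_b·(sin φ − φ·cos φ) = 1.734926

x=48.193192 y=1.734926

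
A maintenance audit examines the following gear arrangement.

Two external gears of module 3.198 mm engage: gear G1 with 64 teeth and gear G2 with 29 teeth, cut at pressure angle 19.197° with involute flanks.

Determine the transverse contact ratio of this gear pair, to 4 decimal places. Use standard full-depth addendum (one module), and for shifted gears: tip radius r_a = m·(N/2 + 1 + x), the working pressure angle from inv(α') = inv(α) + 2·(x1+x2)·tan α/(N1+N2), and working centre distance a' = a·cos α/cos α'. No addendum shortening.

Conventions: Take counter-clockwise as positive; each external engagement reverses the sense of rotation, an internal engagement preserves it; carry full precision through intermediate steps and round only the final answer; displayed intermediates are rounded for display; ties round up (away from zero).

topology: single-mesh involute geometry — m = 3.198, 64T/29T pair
base radii: r_b1 = 96.645462, r_b2 = 43.792475
tip radii: r_a1 = 105.534000, r_a2 = 49.569000
no profile shift: α' = α, a' = a
action lengths: √(r_a1²−r_b1²) = 42.391978, √(r_a2²−r_b2²) = 23.222939
base pitch p_b = π·m·cos α = 9.488146
CR = (42.391978 + 23.222939 − 148.707000·sin 19.19700°)/9.488146 = 1.761935
contact ratio ≈ 1.7619

1.7619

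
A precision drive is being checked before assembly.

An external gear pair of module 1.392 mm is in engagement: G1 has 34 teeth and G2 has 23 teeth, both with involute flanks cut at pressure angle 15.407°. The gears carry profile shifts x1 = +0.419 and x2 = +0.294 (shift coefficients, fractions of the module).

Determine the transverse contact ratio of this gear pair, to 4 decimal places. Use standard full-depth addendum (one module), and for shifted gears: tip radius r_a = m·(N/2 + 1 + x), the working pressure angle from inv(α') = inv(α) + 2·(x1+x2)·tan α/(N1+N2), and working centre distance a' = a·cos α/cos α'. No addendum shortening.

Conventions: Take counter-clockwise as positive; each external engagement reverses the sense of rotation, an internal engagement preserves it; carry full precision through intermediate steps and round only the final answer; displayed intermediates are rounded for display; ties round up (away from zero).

1.6884

topology: single-mesh involute geometry — m = 1.392, 34T/23T pair
base radii: r_b1 = 22.813586, r_b2 = 15.432720
tip radii: r_a1 = 25.639248, r_a2 = 17.809248
inv(α') = inv(15.407°) + 2·(+0.419+0.294)·tan α/(34+23) = 0.01356873  ⇒  α' = 19.40324°
a' = a·cos α / cos α' = 39.6720·cos 15.407°/cos 19.40324° = 40.549351
action lengths: √(r_a1²−r_b1²) = 11.700912, √(r_a2²−r_b2²) = 8.888221
base pitch p_b = π·m·cos α = 4.215941
CR = (11.700912 + 8.888221 − 40.549351·sin 19.40324°)/4.215941 = 1.688366
contact ratio ≈ 1.6884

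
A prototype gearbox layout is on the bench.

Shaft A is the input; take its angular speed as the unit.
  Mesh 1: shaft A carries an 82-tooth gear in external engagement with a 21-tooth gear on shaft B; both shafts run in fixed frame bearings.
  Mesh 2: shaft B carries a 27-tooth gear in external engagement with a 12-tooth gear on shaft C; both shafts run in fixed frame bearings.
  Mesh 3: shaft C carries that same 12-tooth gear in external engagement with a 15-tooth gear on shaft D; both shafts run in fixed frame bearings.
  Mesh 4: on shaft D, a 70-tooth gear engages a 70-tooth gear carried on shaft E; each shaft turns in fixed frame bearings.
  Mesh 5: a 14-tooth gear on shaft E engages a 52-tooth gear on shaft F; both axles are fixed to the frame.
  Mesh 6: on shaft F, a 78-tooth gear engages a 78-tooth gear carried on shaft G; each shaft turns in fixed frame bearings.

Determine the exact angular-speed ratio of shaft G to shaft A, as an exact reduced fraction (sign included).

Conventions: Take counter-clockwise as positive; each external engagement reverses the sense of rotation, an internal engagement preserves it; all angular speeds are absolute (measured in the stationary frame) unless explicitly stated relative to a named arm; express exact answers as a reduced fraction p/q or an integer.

class = fixed-axis compound train [6 meshes; 6 ratios multiply, 6 sense flips]
mesh 1 [82T→21T]: running ratio 82/21, sense −
mesh 2 [27T→12T]: running ratio 123/14, sense +
mesh 3 [12T→15T]: running ratio 246/35, sense −
mesh 4 [70T→70T]: running ratio 246/35, sense +
mesh 5 [14T→52T]: running ratio 123/65, sense −
mesh 6 [78T→78T]: running ratio 123/65, sense +
ω_out/ω_in = 123/65

123/65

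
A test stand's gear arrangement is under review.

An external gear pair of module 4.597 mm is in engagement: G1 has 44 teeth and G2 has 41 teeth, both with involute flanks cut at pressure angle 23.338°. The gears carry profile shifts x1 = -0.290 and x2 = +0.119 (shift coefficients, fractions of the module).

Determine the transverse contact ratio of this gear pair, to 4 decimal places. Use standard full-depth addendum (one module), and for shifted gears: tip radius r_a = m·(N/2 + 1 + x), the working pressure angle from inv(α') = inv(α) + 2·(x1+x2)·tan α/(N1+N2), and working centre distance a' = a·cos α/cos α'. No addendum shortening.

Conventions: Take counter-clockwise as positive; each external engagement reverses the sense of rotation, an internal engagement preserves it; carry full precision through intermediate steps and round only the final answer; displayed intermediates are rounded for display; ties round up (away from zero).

1.6006

single-mesh involute tooth geometry (44T engaging 41T at module 4.597)
base radii: r_b1 = 92.859605, r_b2 = 86.528268
tip radii: r_a1 = 104.397870, r_a2 = 99.382543
inv(α') = inv(23.338°) + 2·(-0.290+0.119)·tan α/(44+41) = 0.02239359  ⇒  α' = 22.78941°
a' = a·cos α / cos α' = 195.3725·cos 23.338°/cos 22.78941° = 194.577626
action lengths: √(r_a1²−r_b1²) = 47.707537, √(r_a2²−r_b2²) = 48.885056
base pitch p_b = π·m·cos α = 13.260321
CR = (47.707537 + 48.885056 − 194.577626·sin 22.78941°)/13.260321 = 1.600555
contact ratio ≈ 1.6006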